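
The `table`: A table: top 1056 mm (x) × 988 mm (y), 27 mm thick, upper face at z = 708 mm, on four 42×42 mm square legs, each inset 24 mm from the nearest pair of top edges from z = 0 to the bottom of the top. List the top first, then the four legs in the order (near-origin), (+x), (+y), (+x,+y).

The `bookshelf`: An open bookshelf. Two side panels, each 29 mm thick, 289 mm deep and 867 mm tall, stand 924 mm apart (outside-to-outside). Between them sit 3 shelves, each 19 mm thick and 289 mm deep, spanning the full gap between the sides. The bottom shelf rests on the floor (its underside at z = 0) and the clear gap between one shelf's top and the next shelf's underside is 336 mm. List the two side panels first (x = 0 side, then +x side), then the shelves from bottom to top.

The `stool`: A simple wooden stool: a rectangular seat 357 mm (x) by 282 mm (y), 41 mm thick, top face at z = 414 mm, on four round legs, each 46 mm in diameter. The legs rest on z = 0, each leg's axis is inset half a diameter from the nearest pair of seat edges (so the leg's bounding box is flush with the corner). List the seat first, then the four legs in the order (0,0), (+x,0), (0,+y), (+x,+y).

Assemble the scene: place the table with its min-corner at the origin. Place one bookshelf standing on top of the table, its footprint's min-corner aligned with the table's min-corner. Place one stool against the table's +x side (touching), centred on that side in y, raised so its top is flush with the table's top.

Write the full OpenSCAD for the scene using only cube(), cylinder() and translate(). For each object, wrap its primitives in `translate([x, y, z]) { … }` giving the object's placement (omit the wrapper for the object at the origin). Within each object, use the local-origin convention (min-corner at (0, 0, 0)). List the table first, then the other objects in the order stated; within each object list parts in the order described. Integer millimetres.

translate([0, 0, 681]) cube([1056, 988, 27]);
translate([24, 24, 0]) cube([42, 42, 681]);
translate([990, 24, 0]) cube([42, 42, 681]);
translate([24, 922, 0]) cube([42, 42, 681]);
translate([990, 922, 0]) cube([42, 42, 681]);
translate([0, 0, 708]) {
  cube([29, 289, 867]);
  translate([895, 0, 0]) cube([29, 289, 867]);
  translate([29, 0, 0]) cube([866, 289, 19]);
  translate([29, 0, 355]) cube([866, 289, 19]);
  translate([29, 0, 710]) cube([866, 289, 19]);
}
translate([1056, 353, 294]) {
  translate([0, 0, 373]) cube([357, 282, 41]);
  translate([23, 23, 0]) cylinder(h = 373, r = 23);
  translate([334, 23, 0]) cylinder(h = 373, r = 23);
  translate([23, 259, 0]) cylinder(h = 373, r = 23);
  translate([334, 259, 0]) cylinder(h = 373, r = 23);
}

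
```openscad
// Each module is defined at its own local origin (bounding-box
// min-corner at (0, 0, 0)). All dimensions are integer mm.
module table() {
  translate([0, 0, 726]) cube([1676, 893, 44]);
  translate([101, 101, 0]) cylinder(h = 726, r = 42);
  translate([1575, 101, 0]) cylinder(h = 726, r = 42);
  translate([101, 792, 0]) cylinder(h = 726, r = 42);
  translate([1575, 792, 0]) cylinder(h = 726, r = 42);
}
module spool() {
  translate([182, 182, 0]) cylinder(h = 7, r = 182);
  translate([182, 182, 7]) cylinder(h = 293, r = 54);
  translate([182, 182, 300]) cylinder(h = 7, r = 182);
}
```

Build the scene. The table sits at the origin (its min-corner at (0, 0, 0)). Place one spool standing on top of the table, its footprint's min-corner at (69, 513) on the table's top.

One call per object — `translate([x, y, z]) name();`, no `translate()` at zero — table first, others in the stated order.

table();
translate([69, 513, 770]) spool();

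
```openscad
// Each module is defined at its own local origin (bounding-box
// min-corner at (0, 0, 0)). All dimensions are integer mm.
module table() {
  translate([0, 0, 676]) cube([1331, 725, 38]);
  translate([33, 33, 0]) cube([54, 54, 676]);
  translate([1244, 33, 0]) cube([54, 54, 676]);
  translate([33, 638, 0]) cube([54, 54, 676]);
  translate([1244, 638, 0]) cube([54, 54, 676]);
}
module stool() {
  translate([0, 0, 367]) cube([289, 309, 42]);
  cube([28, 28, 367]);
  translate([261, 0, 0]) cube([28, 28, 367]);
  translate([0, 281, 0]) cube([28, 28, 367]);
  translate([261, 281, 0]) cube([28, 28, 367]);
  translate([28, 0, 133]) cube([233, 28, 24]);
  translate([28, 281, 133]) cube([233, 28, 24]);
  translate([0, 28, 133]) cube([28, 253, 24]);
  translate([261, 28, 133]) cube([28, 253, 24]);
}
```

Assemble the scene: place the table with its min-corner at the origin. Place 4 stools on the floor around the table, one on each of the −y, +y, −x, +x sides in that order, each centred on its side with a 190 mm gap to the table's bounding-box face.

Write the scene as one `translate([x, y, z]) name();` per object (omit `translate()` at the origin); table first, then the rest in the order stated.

table();
translate([521, -499, 0]) stool();
translate([521, 915, 0]) stool();
translate([-479, 208, 0]) stool();
translate([1521, 208, 0]) stool();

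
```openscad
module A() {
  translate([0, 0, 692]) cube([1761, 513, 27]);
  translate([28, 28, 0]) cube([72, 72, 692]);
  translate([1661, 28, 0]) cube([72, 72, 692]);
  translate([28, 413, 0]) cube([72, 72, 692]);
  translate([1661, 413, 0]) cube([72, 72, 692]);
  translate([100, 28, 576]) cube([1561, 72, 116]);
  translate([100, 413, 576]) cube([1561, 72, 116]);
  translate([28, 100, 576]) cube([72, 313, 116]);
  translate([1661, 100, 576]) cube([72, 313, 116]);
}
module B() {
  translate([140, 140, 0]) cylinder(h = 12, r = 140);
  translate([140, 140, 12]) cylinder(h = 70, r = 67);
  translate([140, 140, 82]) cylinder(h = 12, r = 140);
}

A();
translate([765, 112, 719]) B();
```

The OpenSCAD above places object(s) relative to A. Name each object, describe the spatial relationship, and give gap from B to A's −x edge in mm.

A is a table. B is a spool. The spool is on top of the table. The gap from the spool to the table's −x edge is 765 mm.

The spool's min-x is at 765; the table's min-x is 0; gap = 765 mm.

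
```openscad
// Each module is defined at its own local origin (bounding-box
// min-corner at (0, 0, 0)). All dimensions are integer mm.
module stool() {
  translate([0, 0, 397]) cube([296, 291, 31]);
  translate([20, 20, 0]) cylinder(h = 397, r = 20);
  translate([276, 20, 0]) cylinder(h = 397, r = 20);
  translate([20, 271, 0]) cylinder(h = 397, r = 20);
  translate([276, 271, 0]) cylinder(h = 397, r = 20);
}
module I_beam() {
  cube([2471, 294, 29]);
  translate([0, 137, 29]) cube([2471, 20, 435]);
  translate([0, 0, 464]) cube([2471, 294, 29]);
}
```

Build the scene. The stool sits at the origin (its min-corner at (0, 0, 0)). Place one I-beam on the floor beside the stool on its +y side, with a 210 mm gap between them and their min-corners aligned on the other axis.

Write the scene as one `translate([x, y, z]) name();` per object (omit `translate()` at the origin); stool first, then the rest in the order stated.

stool();
translate([0, 501, 0]) I_beam();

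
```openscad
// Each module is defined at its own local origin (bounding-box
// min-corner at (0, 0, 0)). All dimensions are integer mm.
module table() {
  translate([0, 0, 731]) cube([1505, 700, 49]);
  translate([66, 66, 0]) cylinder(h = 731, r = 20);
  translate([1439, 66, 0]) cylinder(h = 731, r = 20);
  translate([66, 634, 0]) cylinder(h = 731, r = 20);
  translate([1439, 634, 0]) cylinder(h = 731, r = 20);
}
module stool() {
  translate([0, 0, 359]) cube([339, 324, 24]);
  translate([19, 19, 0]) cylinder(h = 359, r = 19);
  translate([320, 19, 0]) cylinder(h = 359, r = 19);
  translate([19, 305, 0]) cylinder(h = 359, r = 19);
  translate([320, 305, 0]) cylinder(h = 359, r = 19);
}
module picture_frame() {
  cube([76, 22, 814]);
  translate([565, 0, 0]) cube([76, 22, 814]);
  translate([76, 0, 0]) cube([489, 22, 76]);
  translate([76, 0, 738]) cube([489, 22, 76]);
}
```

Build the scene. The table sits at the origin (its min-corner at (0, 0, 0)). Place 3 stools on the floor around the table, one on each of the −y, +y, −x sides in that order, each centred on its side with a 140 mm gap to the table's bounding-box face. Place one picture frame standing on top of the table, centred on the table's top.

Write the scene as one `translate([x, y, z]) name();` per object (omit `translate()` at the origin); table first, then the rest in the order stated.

table();
translate([583, -464, 0]) stool();
translate([583, 840, 0]) stool();
translate([-479, 188, 0]) stool();
translate([432, 339, 780]) picture_frame();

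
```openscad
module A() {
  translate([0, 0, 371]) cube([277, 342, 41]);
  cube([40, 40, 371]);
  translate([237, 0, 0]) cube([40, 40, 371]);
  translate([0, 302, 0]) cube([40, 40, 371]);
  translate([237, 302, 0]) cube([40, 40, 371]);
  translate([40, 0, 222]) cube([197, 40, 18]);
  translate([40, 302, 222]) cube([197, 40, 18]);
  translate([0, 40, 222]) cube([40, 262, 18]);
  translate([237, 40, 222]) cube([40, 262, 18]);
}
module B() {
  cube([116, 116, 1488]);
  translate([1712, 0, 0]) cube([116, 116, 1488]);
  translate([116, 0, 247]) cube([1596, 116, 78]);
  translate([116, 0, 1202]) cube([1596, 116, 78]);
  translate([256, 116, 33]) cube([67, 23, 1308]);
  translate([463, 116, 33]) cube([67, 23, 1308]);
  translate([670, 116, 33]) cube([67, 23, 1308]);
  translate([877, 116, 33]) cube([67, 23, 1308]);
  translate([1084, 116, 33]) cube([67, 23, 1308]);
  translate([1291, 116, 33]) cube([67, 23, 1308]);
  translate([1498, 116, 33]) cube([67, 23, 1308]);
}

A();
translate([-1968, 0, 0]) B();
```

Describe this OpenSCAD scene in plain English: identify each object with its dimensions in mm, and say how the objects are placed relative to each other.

A is a four-legged stool. The seat is 277×342 mm, 41 mm thick, top at z = 412 mm. It stands on four square legs, each 40×40 mm in cross-section, from z = 0 to the seat underside, each flush with a corner of the seat. Four stretchers, 40 mm wide and 18 mm tall, connect adjacent legs with their undersides at z = 222 mm, each running between the inner faces of the legs it joins and aligned with the legs' outer faces on the other axis.

B is a fence section. Two 116×116 mm posts, 1488 mm tall, stand on the floor with a clear span of 1596 mm between their inner faces. Two horizontal rails of 116×78 mm section span the gap between the posts with their undersides at z = 247 mm and z = 1202 mm, flush with the posts' −y face. 7 pickets, each 67 mm wide, 23 mm thick and 1308 mm tall, are fixed to the +y face of the rails with their bottoms at z = 33 mm, evenly spaced across the span with equal gaps (rounded down to the nearest mm) at the −x end and between each pair — any rounding remainder accumulates at the +x end.

The fence section is on the floor beside the stool on its −x side.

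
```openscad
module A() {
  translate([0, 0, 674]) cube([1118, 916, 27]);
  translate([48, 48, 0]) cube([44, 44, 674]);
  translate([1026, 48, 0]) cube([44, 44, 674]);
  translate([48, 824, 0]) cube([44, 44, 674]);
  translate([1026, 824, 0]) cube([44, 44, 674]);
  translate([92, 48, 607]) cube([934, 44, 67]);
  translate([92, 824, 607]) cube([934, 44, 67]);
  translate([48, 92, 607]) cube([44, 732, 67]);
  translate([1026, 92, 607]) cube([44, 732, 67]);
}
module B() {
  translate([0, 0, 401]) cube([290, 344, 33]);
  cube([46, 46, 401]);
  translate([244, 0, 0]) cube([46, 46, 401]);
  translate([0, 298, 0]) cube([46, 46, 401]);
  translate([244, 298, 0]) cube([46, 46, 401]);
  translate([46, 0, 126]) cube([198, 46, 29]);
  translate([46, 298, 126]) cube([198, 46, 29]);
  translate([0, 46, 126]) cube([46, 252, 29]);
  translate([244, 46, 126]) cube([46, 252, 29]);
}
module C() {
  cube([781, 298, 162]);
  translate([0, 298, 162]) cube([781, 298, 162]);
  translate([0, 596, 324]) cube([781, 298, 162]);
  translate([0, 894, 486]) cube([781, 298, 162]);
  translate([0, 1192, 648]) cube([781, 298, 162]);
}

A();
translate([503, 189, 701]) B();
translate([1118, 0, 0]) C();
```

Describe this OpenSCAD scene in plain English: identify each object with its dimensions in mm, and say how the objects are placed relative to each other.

A is a rectangular dining table. The top is 1118×916×27 mm with its upper surface at z = 701 mm. It stands on four 44×44 mm square legs, each inset 48 mm from the nearest pair of top edges, running from the floor to the underside of the top. Four apron rails, 44 mm thick and 67 mm tall, run between adjacent legs with their top edges flush with the underside of the top and their outer faces flush with the legs' outer faces.

B is a four-legged stool. The seat is 290×344 mm, 33 mm thick, top at z = 434 mm. It stands on four square legs, each 46×46 mm in cross-section, from z = 0 to the seat underside, each flush with a corner of the seat. Four stretchers, 46 mm wide and 29 mm tall, connect adjacent legs with their undersides at z = 126 mm, each running between the inner faces of the legs it joins and aligned with the legs' outer faces on the other axis.

C is a run of 5 identical solid stair steps. Each tread is 781×298 mm and each step block is 162 mm high. Step 1 rests on the floor; step k is offset from step 1 by (k−1)×298 mm in y and (k−1)×162 mm in z.

The stool is on top of the table. The staircase is against the table's +x side, with their −y faces flush.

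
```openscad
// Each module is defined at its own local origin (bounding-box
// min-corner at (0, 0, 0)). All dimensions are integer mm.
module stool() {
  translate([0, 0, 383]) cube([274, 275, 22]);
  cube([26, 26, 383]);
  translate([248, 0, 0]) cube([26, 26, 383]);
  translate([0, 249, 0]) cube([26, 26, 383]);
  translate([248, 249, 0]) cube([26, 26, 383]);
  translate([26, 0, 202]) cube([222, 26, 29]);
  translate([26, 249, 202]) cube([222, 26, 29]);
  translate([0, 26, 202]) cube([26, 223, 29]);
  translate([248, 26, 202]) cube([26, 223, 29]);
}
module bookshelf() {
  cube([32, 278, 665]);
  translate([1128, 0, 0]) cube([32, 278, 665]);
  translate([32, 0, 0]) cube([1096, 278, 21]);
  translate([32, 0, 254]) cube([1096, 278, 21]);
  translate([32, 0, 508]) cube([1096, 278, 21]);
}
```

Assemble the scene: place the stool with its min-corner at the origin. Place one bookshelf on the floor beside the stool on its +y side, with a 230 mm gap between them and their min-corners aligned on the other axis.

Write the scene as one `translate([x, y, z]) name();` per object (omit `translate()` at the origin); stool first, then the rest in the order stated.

stool();
translate([0, 505, 0]) bookshelf();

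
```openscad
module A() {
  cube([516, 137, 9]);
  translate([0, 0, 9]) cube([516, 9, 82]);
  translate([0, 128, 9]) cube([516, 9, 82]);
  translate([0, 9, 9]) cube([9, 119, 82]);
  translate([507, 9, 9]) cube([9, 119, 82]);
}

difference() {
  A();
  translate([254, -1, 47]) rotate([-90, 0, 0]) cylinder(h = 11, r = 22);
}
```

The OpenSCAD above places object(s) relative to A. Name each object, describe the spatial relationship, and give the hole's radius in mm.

The subtracted cylinder has r = 22 mm.

A is an open box. The open box has a circular hole through its front wall. The hole's radius is 22 mm.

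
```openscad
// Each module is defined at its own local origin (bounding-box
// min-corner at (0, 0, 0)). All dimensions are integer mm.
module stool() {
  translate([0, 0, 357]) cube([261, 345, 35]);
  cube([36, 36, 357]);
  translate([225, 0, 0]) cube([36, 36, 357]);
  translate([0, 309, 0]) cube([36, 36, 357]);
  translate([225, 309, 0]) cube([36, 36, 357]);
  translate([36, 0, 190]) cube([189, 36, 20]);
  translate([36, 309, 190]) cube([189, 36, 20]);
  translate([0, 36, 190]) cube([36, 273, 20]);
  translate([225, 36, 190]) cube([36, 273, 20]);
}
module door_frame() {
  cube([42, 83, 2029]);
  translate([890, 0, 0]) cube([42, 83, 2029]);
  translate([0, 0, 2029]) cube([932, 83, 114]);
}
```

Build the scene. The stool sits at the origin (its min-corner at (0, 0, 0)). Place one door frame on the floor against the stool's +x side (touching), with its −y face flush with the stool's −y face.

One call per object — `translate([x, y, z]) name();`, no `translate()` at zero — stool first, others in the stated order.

stool();
translate([261, 0, 0]) door_frame();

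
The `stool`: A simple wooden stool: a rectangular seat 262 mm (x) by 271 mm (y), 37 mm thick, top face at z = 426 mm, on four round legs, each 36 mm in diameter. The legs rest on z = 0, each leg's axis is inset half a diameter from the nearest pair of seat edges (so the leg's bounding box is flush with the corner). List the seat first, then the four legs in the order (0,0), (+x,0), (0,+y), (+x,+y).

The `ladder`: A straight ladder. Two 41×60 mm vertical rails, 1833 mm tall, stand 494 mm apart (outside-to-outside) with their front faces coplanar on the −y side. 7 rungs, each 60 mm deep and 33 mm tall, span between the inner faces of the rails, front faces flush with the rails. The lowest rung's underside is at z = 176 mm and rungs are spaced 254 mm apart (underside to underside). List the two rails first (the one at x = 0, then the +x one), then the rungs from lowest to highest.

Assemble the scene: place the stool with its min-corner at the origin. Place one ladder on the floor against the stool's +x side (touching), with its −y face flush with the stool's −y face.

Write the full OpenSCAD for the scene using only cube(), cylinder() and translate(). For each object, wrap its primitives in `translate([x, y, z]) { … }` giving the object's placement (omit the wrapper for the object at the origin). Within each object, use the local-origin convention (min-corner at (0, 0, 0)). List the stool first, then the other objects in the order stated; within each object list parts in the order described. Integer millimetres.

translate([0, 0, 389]) cube([262, 271, 37]);
translate([18, 18, 0]) cylinder(h = 389, r = 18);
translate([244, 18, 0]) cylinder(h = 389, r = 18);
translate([18, 253, 0]) cylinder(h = 389, r = 18);
translate([244, 253, 0]) cylinder(h = 389, r = 18);
translate([262, 0, 0]) {
  cube([41, 60, 1833]);
  translate([453, 0, 0]) cube([41, 60, 1833]);
  translate([41, 0, 176]) cube([412, 60, 33]);
  translate([41, 0, 430]) cube([412, 60, 33]);
  translate([41, 0, 684]) cube([412, 60, 33]);
  translate([41, 0, 938]) cube([412, 60, 33]);
  translate([41, 0, 1192]) cube([412, 60, 33]);
  translate([41, 0, 1446]) cube([412, 60, 33]);
  translate([41, 0, 1700]) cube([412, 60, 33]);
}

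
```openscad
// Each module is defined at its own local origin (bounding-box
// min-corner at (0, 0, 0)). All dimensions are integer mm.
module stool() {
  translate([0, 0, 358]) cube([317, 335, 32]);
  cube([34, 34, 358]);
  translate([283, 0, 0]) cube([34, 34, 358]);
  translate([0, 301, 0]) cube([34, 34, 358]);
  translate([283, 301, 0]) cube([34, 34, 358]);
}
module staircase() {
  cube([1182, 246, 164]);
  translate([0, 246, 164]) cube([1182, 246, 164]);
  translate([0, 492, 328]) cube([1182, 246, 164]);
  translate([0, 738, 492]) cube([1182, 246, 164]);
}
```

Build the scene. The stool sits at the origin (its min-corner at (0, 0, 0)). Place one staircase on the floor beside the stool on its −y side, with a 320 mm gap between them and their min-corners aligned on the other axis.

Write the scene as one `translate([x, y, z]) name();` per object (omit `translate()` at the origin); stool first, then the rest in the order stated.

stool();
translate([0, -1304, 0]) staircase();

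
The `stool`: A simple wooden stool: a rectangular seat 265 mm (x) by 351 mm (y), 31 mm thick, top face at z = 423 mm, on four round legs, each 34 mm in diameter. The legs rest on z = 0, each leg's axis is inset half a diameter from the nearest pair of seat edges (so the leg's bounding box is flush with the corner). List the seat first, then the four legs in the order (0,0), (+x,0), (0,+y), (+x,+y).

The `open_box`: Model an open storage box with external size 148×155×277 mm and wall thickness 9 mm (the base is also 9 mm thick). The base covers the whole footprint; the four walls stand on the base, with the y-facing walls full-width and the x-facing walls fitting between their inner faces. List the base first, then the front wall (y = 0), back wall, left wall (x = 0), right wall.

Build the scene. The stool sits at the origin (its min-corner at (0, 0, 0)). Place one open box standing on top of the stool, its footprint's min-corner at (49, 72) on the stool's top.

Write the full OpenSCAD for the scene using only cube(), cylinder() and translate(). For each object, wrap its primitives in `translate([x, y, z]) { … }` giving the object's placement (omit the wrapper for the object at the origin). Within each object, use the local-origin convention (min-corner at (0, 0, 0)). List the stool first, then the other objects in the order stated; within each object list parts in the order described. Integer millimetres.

translate([0, 0, 392]) cube([265, 351, 31]);
translate([17, 17, 0]) cylinder(h = 392, r = 17);
translate([248, 17, 0]) cylinder(h = 392, r = 17);
translate([17, 334, 0]) cylinder(h = 392, r = 17);
translate([248, 334, 0]) cylinder(h = 392, r = 17);
translate([49, 72, 423]) {
  cube([148, 155, 9]);
  translate([0, 0, 9]) cube([148, 9, 268]);
  translate([0, 146, 9]) cube([148, 9, 268]);
  translate([0, 9, 9]) cube([9, 137, 268]);
  translate([139, 9, 9]) cube([9, 137, 268]);
}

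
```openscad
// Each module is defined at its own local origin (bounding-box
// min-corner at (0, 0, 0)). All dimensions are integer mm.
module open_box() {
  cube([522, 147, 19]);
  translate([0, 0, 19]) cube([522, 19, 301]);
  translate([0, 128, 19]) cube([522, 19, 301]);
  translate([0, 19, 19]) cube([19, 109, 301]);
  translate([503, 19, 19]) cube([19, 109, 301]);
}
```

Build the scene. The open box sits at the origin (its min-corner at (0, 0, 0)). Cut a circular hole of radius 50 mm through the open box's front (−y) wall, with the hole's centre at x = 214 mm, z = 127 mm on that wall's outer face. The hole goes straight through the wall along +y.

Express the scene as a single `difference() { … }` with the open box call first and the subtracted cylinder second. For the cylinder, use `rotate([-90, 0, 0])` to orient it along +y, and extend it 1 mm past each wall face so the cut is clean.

difference() {
  open_box();
  translate([214, -1, 127]) rotate([-90, 0, 0]) cylinder(h = 21, r = 50);
}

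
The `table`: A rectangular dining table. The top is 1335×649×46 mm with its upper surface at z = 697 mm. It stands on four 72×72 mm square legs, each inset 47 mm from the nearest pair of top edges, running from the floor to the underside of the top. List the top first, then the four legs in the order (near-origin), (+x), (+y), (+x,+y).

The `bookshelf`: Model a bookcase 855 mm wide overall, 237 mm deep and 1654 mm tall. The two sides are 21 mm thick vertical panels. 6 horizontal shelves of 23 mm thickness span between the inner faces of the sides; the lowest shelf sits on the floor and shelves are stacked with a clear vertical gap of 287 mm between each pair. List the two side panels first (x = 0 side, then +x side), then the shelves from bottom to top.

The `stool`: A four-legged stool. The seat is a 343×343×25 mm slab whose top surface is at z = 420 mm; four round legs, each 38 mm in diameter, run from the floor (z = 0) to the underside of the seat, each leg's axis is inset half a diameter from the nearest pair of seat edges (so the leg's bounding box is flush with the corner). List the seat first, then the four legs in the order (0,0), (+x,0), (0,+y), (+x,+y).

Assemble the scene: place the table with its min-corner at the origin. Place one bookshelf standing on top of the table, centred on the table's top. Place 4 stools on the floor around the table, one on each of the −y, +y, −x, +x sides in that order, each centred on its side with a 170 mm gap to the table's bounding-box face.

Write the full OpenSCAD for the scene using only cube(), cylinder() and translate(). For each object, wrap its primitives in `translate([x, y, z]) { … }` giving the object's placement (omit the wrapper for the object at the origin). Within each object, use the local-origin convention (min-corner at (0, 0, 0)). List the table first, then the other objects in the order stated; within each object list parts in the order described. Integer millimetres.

translate([0, 0, 651]) cube([1335, 649, 46]);
translate([47, 47, 0]) cube([72, 72, 651]);
translate([1216, 47, 0]) cube([72, 72, 651]);
translate([47, 530, 0]) cube([72, 72, 651]);
translate([1216, 530, 0]) cube([72, 72, 651]);
translate([240, 206, 697]) {
  cube([21, 237, 1654]);
  translate([834, 0, 0]) cube([21, 237, 1654]);
  translate([21, 0, 0]) cube([813, 237, 23]);
  translate([21, 0, 310]) cube([813, 237, 23]);
  translate([21, 0, 620]) cube([813, 237, 23]);
  translate([21, 0, 930]) cube([813, 237, 23]);
  translate([21, 0, 1240]) cube([813, 237, 23]);
  translate([21, 0, 1550]) cube([813, 237, 23]);
}
translate([496, -513, 0]) {
  translate([0, 0, 395]) cube([343, 343, 25]);
  translate([19, 19, 0]) cylinder(h = 395, r = 19);
  translate([324, 19, 0]) cylinder(h = 395, r = 19);
  translate([19, 324, 0]) cylinder(h = 395, r = 19);
  translate([324, 324, 0]) cylinder(h = 395, r = 19);
}
translate([496, 819, 0]) {
  translate([0, 0, 395]) cube([343, 343, 25]);
  translate([19, 19, 0]) cylinder(h = 395, r = 19);
  translate([324, 19, 0]) cylinder(h = 395, r = 19);
  translate([19, 324, 0]) cylinder(h = 395, r = 19);
  translate([324, 324, 0]) cylinder(h = 395, r = 19);
}
translate([-513, 153, 0]) {
  translate([0, 0, 395]) cube([343, 343, 25]);
  translate([19, 19, 0]) cylinder(h = 395, r = 19);
  translate([324, 19, 0]) cylinder(h = 395, r = 19);
  translate([19, 324, 0]) cylinder(h = 395, r = 19);
  translate([324, 324, 0]) cylinder(h = 395, r = 19);
}
translate([1505, 153, 0]) {
  translate([0, 0, 395]) cube([343, 343, 25]);
  translate([19, 19, 0]) cylinder(h = 395, r = 19);
  translate([324, 19, 0]) cylinder(h = 395, r = 19);
  translate([19, 324, 0]) cylinder(h = 395, r = 19);
  translate([324, 324, 0]) cylinder(h = 395, r = 19);
}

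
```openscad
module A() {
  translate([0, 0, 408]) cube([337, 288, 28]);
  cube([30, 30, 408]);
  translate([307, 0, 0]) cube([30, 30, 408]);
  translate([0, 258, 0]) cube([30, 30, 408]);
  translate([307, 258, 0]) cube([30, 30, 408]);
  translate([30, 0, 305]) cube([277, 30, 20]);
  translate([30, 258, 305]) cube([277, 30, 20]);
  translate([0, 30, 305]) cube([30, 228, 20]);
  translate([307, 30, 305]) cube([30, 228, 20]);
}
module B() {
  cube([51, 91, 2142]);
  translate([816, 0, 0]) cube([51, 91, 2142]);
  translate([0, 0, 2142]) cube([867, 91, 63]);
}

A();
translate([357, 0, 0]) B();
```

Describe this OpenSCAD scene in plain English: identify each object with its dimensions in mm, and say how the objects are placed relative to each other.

A is a four-legged stool. The seat is a 337×288×28 mm slab whose top surface is at z = 436 mm; four square legs, each 30×30 mm in cross-section, run from the floor (z = 0) to the underside of the seat, each flush with a corner of the seat. Four stretchers, 30 mm wide and 20 mm tall, connect adjacent legs with their undersides at z = 305 mm, each running between the inner faces of the legs it joins and aligned with the legs' outer faces on the other axis.

B is a door frame. The clear opening is 765 mm wide and 2142 mm high. Two 51 mm wide jambs, 91 mm deep, stand either side of the opening from the floor to the top of the opening. A 63 mm thick head sits across the top of both jambs, spanning the full outside width of the frame.

The door frame is on the floor beside the stool on its +x side.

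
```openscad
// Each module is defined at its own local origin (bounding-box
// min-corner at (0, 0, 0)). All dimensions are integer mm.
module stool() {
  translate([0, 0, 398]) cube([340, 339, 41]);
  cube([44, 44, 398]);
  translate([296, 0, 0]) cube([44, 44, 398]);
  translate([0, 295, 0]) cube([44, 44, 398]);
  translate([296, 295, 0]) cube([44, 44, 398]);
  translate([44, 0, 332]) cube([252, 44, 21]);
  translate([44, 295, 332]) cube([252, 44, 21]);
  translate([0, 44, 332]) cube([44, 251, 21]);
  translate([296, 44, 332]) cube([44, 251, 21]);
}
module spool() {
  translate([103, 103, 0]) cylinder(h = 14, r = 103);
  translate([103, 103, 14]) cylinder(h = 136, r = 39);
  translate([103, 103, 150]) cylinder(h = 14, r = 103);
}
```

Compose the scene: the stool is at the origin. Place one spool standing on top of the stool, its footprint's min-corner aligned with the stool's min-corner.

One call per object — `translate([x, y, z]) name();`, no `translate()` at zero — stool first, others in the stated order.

stool();
translate([0, 0, 439]) spool();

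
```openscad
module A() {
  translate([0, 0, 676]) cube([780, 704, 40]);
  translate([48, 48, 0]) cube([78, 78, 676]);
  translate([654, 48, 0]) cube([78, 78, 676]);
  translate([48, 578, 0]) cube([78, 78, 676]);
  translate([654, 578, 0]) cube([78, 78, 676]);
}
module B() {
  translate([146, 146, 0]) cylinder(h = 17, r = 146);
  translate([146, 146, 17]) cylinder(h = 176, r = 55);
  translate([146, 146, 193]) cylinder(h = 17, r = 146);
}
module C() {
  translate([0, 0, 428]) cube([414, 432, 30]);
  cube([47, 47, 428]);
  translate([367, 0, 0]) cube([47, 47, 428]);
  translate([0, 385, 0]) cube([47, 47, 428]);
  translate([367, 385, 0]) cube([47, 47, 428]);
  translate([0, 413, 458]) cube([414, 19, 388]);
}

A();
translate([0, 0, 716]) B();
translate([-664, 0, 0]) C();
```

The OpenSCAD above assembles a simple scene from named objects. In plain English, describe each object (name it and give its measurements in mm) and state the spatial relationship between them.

A is a table: top 780 mm (x) × 704 mm (y), 40 mm thick, upper face at z = 716 mm, on four 78×78 mm square legs, each inset 48 mm from the nearest pair of top edges, running from z = 0 to the bottom of the top.

B is a spool: two coaxial disc flanges of radius 146 mm and thickness 17 mm, joined by a core cylinder of radius 55 mm and height 176 mm. The lower flange rests on z = 0 and the three cylinders share a vertical axis.

C is a chair: 414×432 mm seat, 30 mm thick, top at z = 458 mm, on four 47 mm square corner legs flush with the seat edges. A 19 mm thick backrest slab spans the full seat width, extending 388 mm above the seat top, its back face flush with the seat's +y edge.

The spool is on top of the table. The chair is on the floor beside the table on its −x side.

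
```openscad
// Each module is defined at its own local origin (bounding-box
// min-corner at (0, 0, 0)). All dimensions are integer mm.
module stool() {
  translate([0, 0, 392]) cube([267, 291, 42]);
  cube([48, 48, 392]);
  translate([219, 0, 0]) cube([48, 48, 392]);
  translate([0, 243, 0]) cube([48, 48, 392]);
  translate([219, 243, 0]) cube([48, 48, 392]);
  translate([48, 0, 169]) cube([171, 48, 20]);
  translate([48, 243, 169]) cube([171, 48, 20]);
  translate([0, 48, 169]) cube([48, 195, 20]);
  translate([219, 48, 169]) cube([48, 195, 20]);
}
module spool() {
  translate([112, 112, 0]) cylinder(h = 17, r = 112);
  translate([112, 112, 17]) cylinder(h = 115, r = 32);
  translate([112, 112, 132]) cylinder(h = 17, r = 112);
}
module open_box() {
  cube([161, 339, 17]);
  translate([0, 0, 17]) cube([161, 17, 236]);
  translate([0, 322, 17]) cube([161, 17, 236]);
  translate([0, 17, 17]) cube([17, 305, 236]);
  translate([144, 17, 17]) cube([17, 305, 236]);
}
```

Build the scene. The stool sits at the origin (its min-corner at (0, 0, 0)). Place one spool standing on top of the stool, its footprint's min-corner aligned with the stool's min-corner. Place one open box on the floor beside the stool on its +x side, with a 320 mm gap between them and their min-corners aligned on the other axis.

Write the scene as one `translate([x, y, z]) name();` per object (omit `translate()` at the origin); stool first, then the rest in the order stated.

stool();
translate([0, 0, 434]) spool();
translate([587, 0, 0]) open_box();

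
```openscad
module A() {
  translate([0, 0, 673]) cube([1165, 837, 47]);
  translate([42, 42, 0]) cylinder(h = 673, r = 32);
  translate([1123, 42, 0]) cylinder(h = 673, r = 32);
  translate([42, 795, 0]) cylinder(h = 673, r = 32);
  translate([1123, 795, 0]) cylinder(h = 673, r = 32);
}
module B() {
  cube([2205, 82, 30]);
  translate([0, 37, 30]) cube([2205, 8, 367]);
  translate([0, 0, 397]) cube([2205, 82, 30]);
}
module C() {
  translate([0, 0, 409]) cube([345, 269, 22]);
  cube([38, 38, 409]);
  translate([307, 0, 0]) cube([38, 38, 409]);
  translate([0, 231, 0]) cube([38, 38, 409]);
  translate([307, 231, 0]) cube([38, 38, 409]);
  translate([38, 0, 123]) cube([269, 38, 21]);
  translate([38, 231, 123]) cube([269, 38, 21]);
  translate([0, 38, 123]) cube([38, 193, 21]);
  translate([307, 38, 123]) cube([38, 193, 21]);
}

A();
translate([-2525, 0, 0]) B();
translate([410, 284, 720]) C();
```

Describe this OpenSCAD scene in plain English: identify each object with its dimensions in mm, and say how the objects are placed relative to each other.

A is a table with a 1165×837 mm rectangular top, 47 mm thick, top surface at z = 720 mm, supported by four round legs of 64 mm diameter, each leg's bounding box inset 10 mm from the nearest pair of top edges, running from the floor.

B is an I-beam lying along x, 2205 mm long. Overall section height 427 mm. Two flanges 82 mm wide (y) and 30 mm thick, one on the floor and one at the top; a web 8 mm thick runs between them, centred on the flange width.

C is a four-legged stool. The seat is 345×269 mm, 22 mm thick, top at z = 431 mm. It stands on four square legs, each 38×38 mm in cross-section, from z = 0 to the seat underside, each flush with a corner of the seat. Four stretchers, 38 mm wide and 21 mm tall, connect adjacent legs with their undersides at z = 123 mm, each running between the inner faces of the legs it joins and aligned with the legs' outer faces on the other axis.

The I-beam is on the floor beside the table on its −x side. The stool is on top of the table, centred.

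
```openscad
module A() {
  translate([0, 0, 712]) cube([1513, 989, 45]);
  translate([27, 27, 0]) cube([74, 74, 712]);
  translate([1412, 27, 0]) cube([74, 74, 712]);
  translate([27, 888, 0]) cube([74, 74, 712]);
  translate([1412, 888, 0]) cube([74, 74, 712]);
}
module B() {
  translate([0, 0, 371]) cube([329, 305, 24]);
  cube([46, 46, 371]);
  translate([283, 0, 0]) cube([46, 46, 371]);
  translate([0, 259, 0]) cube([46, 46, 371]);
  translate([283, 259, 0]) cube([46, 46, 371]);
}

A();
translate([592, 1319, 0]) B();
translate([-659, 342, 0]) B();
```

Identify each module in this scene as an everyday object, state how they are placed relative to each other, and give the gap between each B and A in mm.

A is a table. B is a stool. Two stools sit around the table at the +y, −x sides. The gap between each stool and the table is 330 mm.

Each stool's nearest face is 330 mm from the table's bounding box.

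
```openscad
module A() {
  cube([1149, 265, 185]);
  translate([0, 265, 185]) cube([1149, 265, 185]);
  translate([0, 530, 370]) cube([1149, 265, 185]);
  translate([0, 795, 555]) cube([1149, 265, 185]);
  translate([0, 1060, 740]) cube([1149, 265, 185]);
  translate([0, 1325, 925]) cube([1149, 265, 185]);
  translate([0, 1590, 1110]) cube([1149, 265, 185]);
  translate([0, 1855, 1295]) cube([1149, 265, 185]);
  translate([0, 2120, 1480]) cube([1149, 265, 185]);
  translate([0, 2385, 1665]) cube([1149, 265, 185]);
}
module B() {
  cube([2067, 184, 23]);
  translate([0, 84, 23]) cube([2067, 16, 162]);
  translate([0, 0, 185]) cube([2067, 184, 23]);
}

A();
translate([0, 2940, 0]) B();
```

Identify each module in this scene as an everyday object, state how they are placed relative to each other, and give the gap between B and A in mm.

A is a staircase. B is an I-beam. The I-beam is on the floor beside the staircase on its +y side. The gap between the I-beam and the staircase is 290 mm.

The I-beam's nearest face is 290 mm from the staircase's +y face.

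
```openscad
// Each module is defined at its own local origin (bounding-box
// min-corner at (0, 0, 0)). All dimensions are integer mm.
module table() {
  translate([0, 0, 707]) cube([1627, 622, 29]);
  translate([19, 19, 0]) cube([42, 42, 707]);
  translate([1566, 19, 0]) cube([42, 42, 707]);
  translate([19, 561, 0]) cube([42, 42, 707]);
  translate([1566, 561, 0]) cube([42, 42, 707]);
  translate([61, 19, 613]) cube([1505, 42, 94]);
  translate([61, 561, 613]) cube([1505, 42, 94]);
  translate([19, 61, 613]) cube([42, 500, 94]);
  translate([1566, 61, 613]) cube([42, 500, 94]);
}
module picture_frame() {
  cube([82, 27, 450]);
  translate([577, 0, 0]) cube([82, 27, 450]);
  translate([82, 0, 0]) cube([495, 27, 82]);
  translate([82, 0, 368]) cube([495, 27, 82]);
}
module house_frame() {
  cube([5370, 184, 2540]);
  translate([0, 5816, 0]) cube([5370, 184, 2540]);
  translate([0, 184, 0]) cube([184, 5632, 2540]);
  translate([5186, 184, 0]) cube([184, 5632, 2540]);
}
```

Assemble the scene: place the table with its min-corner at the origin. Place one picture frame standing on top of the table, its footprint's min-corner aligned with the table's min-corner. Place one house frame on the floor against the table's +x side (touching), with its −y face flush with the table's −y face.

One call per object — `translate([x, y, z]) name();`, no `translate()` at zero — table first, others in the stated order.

table();
translate([0, 0, 736]) picture_frame();
translate([1627, 0, 0]) house_frame();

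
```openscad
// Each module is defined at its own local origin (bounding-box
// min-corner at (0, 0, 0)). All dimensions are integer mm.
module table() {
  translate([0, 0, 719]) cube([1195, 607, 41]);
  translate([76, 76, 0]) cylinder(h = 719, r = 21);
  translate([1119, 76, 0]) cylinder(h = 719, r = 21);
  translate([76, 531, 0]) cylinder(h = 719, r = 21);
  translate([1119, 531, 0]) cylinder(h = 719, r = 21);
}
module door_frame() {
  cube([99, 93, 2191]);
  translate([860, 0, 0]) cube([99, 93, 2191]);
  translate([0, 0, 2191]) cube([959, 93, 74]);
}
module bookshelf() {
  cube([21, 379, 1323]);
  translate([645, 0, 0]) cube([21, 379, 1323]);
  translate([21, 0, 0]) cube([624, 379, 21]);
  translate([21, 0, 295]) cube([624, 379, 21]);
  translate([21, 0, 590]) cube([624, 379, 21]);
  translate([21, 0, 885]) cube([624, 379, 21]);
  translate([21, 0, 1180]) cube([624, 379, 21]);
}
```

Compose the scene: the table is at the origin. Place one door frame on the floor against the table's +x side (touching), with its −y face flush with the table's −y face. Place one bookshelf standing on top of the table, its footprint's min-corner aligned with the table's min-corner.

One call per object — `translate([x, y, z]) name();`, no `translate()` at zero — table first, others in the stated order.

table();
translate([1195, 0, 0]) door_frame();
translate([0, 0, 760]) bookshelf();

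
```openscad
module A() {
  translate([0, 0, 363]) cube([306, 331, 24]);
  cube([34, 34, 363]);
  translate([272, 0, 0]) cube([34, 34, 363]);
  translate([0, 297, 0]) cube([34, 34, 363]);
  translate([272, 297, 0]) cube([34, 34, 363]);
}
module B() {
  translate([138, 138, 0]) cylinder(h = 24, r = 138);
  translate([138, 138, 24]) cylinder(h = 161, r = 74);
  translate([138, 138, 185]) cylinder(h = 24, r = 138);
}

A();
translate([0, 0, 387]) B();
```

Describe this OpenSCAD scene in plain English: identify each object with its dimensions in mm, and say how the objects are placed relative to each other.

A is a simple wooden stool: a rectangular seat 306 mm (x) by 331 mm (y), 24 mm thick, top face at z = 387 mm, on four square legs, each 34×34 mm in cross-section. The legs rest on z = 0, each flush with a corner of the seat.

B is a spool: two coaxial disc flanges of radius 138 mm and thickness 24 mm, joined by a core cylinder of radius 74 mm and height 161 mm. The lower flange rests on z = 0 and the three cylinders share a vertical axis.

The spool is on top of the stool.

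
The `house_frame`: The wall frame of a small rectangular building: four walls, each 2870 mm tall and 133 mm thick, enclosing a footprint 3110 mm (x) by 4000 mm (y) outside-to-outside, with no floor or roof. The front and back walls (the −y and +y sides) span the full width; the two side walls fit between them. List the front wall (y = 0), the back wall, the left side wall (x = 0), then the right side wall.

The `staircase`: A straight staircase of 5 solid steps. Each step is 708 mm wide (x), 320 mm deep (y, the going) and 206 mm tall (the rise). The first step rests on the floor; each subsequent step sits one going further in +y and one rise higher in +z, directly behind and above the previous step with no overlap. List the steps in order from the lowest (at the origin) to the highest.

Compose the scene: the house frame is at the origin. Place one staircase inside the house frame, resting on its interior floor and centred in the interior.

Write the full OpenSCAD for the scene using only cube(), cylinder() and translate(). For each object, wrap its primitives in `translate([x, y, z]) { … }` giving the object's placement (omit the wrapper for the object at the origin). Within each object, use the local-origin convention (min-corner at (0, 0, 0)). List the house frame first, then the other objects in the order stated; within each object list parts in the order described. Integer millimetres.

cube([3110, 133, 2870]);
translate([0, 3867, 0]) cube([3110, 133, 2870]);
translate([0, 133, 0]) cube([133, 3734, 2870]);
translate([2977, 133, 0]) cube([133, 3734, 2870]);
translate([1201, 1200, 0]) {
  cube([708, 320, 206]);
  translate([0, 320, 206]) cube([708, 320, 206]);
  translate([0, 640, 412]) cube([708, 320, 206]);
  translate([0, 960, 618]) cube([708, 320, 206]);
  translate([0, 1280, 824]) cube([708, 320, 206]);
}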